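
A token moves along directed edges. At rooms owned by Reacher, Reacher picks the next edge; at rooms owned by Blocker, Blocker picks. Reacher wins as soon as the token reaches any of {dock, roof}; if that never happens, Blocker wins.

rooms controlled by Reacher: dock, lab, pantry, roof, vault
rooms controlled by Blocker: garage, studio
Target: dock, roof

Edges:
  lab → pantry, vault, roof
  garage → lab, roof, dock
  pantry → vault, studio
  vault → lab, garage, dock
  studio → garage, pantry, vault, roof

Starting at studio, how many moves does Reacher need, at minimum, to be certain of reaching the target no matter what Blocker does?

A0 = {dock, roof}
A1: add {lab, vault} — lab (Reacher) has lab→roof; vault (Reacher) has vault→dock.
A2: add {garage, pantry} — garage (Blocker): all of {lab, roof, dock} already in; pantry (Reacher) has pantry→vault.
A3: add {studio} — studio (Blocker): all of {garage, pantry, vault, roof} already in.
A3 = all vertices. Fixed point.
studio enters the attractor at level 3, so Reacher can force the target in 3 moves from there.

3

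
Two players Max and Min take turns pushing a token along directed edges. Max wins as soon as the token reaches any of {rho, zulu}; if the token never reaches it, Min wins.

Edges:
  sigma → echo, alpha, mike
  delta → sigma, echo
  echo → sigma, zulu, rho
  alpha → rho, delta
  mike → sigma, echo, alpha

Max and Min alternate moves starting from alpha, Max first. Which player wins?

Max

Track states (vertex, player-to-move).
A0 = {(zulu,Max), (zulu,Min), (rho,Max), (rho,Min)}
A1: add {(echo,Max), (alpha,Max)}.
(alpha,Max) ∈ A1 ⇒ Max forces the target.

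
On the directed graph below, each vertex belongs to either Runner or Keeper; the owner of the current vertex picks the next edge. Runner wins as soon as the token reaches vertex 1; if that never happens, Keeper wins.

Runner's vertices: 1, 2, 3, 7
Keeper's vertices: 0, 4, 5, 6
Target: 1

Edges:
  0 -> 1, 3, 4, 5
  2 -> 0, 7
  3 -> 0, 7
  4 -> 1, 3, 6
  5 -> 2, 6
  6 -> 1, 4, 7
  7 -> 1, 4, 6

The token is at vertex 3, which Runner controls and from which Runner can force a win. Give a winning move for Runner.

A0 = {1}
A1: add {7} — 7 (Runner) has 7→1.
A2: add {2, 3} — 2 (Runner) has 2→7; 3 (Runner) has 3→7.
A3 = A2; e.g. 0 (Keeper) can still go to 4. Fixed point.
From 3, successor 7 is in the attractor (rank 1); the other successor 0 is not.

7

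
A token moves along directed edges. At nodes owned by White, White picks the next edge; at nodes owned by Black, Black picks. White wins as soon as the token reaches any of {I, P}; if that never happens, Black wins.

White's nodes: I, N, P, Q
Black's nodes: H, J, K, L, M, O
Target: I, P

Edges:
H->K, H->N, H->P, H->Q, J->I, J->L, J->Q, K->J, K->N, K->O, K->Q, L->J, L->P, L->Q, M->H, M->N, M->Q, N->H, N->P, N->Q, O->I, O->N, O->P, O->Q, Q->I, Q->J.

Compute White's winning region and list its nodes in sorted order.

I, N, O, P, Q

A0 = {I, P}
A1: add {N, Q} — N (White) has N→P; Q (White) has Q→I.
A2: add {O} — O (Black): all of {I, N, P, Q} already in.
A3 = A2; e.g. H (Black) can still go to K. Fixed point.
White's winning region = {I, N, O, P, Q}.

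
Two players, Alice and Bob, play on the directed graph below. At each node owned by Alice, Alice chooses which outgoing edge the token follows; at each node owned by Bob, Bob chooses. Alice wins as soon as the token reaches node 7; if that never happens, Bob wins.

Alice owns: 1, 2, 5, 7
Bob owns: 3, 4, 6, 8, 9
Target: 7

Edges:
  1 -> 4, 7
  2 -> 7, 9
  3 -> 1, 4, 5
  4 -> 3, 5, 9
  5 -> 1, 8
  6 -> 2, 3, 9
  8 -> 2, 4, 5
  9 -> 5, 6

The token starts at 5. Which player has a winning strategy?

Alice

A0 = {7}
A1: add {1, 2} — 1 (Alice) has 1→7; 2 (Alice) has 2→7.
A2: add {5} — 5 (Alice) has 5→1.
A3 = A2; e.g. 3 (Bob) can still go to 4. Fixed point.
5 ∈ A2, so Alice can force the target.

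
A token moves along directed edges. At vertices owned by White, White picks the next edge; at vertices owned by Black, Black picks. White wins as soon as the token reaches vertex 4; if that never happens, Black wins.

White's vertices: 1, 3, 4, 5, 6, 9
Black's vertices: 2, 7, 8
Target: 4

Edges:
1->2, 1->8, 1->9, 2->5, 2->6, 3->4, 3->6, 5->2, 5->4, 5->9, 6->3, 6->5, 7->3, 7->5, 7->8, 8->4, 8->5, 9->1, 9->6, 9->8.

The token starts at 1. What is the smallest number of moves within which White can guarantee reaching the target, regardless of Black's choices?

A0 = {4}
A1: add {3, 5} — 3 (White) has 3→4; 5 (White) has 5→4.
A2: add {6, 8} — 6 (White) has 6→3; 8 (Black): all of {4, 5} already in.
A3: add {1, 2, 7, 9} — 1 (White) has 1→8; 2 (Black): all of {5, 6} already in; 7 (Black): all of {3, 5, 8} already in; 9 (White) has 9→6.
A3 = all vertices. Fixed point.
1 enters the attractor at level 3, so White can force the target in 3 moves from there.

3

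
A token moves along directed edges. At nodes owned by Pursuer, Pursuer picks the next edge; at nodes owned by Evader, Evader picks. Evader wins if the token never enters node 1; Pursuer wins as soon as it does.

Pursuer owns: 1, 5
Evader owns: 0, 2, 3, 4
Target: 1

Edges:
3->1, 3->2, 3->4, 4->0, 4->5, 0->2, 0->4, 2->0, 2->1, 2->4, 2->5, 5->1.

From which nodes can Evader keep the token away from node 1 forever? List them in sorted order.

0, 2, 3, 4

A0 = {1}
A1: add {5} — 5 (Pursuer) has 5→1.
A2 = A1; e.g. 0 (Evader) can still go to 2. Fixed point.
Pursuer's attractor = {1, 5}; Evader avoids the target exactly from the complement.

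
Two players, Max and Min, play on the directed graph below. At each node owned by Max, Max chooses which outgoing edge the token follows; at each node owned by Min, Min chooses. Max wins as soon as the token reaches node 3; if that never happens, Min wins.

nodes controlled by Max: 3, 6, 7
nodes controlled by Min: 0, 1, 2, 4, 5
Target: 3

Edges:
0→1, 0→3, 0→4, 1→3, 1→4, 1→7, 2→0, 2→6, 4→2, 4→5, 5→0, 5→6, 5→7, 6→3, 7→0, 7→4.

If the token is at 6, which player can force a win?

A0 = {3}
A1: add {6} — 6 (Max) has 6→3.
A2 = A1; e.g. 0 (Min) can still go to 1. Fixed point.
6 ∈ A1, so Max can force the target.

Max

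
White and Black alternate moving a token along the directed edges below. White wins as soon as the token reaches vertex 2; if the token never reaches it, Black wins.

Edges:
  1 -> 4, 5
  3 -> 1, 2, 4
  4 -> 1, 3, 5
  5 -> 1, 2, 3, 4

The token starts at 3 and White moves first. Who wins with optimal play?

Track states (vertex, player-to-move).
A0 = {(2,White), (2,Black)}
A1: add {(3,White), (5,White)}.
(3,White) ∈ A1 ⇒ White forces the target.

White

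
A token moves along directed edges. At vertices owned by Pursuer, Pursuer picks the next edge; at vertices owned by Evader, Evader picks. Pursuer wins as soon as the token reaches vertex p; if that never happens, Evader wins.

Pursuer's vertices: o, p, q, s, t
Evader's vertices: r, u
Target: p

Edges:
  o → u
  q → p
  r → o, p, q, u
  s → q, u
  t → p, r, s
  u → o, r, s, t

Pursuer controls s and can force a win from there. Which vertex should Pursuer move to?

q

A0 = {p}
A1: add {q, t} — q (Pursuer) has q→p; t (Pursuer) has t→p.
A2: add {s} — s (Pursuer) has s→q.
A3 = A2; e.g. o (Pursuer) has no edge into A2. Fixed point.
From s, successor q is in the attractor (rank 1); the other successor u is not.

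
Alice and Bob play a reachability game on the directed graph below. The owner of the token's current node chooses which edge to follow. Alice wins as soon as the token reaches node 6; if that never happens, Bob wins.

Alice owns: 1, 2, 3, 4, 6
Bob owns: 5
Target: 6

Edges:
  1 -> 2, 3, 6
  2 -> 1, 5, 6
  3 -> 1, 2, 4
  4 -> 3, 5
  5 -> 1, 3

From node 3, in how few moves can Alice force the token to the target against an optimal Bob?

2

A0 = {6}
A1: add {1, 2} — 1 (Alice) has 1→6; 2 (Alice) has 2→6.
A2: add {3} — 3 (Alice) has 3→1.
3 enters the attractor at level 2, so Alice can force the target in 2 moves from there.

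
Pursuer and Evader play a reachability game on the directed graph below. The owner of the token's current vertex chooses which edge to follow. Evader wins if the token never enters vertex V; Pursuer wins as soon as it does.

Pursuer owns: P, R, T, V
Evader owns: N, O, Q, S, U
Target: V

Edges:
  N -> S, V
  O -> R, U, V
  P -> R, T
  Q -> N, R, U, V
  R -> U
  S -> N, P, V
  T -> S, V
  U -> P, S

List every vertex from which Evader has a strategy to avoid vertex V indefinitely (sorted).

A0 = {V}
A1: add {T} — T (Pursuer) has T→V.
A2: add {P} — P (Pursuer) has P→T.
A3 = A2; e.g. N (Evader) can still go to S. Fixed point.
Pursuer's attractor = {P, T, V}; Evader avoids the target exactly from the complement.

N, O, Q, R, S, U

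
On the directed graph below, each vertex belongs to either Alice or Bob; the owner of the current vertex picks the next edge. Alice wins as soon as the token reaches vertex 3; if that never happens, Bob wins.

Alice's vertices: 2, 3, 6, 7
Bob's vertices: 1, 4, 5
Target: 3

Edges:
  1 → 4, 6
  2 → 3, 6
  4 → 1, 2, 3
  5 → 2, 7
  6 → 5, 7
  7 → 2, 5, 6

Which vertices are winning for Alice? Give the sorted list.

2, 3, 5, 6, 7

A0 = {3}
A1: add {2} — 2 (Alice) has 2→3.
A2: add {7} — 7 (Alice) has 7→2.
A3: add {5, 6} — 5 (Bob): all of {2, 7} already in; 6 (Alice) has 6→7.
A4 = A3; e.g. 1 (Bob) can still go to 4. Fixed point.
Alice's winning region = {2, 3, 5, 6, 7}.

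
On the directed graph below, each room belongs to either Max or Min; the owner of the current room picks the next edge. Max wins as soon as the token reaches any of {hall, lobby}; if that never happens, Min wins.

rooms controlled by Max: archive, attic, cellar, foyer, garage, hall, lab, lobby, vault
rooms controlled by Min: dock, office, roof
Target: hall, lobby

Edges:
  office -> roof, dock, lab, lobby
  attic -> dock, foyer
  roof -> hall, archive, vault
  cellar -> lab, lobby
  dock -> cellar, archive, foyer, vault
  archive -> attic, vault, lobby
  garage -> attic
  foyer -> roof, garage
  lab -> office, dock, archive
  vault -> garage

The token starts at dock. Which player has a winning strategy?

Min

A0 = {hall, lobby}
A1: add {archive, cellar} — cellar (Max) has cellar→lobby; archive (Max) has archive→lobby.
A2: add {lab} — lab (Max) has lab→archive.
A3 = A2; e.g. office (Min) can still go to roof. Fixed point.
dock never enters the attractor, so Min can avoid the target forever.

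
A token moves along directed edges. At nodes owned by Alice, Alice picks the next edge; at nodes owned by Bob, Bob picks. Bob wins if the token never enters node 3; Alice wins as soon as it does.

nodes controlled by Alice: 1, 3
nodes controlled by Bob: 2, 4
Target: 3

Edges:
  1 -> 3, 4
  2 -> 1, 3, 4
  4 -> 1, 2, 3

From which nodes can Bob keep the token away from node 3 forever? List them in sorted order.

2, 4

A0 = {3}
A1: add {1} — 1 (Alice) has 1→3.
A2 = A1; e.g. 2 (Bob) can still go to 4. Fixed point.
Alice's attractor = {1, 3}; Bob avoids the target exactly from the complement.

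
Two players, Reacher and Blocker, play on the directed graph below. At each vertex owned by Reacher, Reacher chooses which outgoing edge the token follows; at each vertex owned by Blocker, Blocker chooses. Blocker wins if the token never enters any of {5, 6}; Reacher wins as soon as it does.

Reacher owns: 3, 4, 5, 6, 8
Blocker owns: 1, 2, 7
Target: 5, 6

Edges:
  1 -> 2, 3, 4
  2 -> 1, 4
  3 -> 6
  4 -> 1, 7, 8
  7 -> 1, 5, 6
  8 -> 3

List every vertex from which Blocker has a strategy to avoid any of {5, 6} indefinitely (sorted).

1, 2, 7

A0 = {5, 6}
A1: add {3} — 3 (Reacher) has 3→6.
A2: add {8} — 8 (Reacher) has 8→3.
A3: add {4} — 4 (Reacher) has 4→8.
A4 = A3; e.g. 1 (Blocker) can still go to 2. Fixed point.
Reacher's attractor = {3, 4, 5, 6, 8}; Blocker avoids the target exactly from the complement.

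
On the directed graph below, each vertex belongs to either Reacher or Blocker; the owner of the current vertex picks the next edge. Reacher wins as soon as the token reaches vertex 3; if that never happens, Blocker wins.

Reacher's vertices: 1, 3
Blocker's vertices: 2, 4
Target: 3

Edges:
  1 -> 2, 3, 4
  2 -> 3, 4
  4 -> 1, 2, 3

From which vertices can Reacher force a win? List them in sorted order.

1, 3

A0 = {3}
A1: add {1} — 1 (Reacher) has 1→3.
A2 = A1; e.g. 2 (Blocker) can still go to 4. Fixed point.
Reacher's winning region = {1, 3}.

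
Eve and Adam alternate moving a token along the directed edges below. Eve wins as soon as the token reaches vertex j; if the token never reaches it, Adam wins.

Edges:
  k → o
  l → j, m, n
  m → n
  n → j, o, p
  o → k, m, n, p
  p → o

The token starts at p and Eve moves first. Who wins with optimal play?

Adam

Track states (vertex, player-to-move).
A0 = {(j,Eve), (j,Adam)}
A1: add {(l,Eve), (n,Eve)}.
A2: add {(m,Adam)}.
A3: add {(o,Eve)}.
A4: add {(k,Adam), (p,Adam)}.
A5 = A4; e.g. (k,Eve) stays out. (p,Eve) never enters ⇒ Adam avoids the target.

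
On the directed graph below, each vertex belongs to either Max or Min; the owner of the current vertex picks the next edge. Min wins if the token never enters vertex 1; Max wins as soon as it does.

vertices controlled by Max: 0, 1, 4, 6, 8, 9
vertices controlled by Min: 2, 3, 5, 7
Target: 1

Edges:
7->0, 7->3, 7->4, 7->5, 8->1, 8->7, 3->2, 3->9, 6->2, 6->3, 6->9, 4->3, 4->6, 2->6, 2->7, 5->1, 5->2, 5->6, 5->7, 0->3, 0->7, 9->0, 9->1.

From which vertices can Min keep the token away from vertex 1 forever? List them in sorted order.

A0 = {1}
A1: add {8, 9} — 8 (Max) has 8→1; 9 (Max) has 9→1.
A2: add {6} — 6 (Max) has 6→9.
A3: add {4} — 4 (Max) has 4→6.
A4 = A3; e.g. 0 (Max) has no edge into A3. Fixed point.
Max's attractor = {1, 4, 6, 8, 9}; Min avoids the target exactly from the complement.

0, 2, 3, 5, 7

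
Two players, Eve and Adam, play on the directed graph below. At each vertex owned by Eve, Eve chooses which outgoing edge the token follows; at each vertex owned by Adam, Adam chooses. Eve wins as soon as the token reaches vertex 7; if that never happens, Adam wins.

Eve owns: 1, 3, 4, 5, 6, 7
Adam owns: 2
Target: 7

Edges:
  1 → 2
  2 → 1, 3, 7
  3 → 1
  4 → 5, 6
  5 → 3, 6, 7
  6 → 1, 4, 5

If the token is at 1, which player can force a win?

A0 = {7}
A1: add {5} — 5 (Eve) has 5→7.
A2: add {4, 6} — 4 (Eve) has 4→5; 6 (Eve) has 6→5.
A3 = A2; e.g. 1 (Eve) has no edge into A2. Fixed point.
1 never enters the attractor, so Adam can avoid the target forever.

Adam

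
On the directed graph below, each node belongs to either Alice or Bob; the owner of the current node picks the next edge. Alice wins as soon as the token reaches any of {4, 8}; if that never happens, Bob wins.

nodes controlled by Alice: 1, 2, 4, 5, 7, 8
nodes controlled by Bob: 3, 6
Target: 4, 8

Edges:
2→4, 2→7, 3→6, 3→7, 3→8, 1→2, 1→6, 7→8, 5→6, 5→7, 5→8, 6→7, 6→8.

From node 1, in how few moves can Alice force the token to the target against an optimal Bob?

A0 = {4, 8}
A1: add {2, 5, 7} — 2 (Alice) has 2→4; 5 (Alice) has 5→8; 7 (Alice) has 7→8.
A2: add {1, 6} — 1 (Alice) has 1→2; 6 (Bob): all of {7, 8} already in.
1 enters the attractor at level 2, so Alice can force the target in 2 moves from there.

2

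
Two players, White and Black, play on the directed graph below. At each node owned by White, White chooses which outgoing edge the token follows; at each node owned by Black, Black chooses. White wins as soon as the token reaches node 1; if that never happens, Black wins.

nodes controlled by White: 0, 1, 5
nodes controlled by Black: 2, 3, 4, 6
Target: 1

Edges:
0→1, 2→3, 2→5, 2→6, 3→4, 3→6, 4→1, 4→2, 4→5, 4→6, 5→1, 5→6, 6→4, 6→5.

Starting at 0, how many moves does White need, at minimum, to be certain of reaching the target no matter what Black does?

1

A0 = {1}
A1: add {0, 5} — 0 (White) has 0→1; 5 (White) has 5→1.
A2 = A1; e.g. 2 (Black) can still go to 3. Fixed point.
0 enters the attractor at level 1, so White can force the target in 1 move from there.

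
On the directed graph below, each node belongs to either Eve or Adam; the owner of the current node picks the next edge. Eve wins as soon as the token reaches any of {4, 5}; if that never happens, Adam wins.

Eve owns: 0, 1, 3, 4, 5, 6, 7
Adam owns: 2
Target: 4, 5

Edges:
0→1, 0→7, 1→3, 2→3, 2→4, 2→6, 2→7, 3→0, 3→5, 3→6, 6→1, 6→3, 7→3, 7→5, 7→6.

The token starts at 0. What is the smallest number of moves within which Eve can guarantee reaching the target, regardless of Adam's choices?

2

A0 = {4, 5}
A1: add {3, 7} — 3 (Eve) has 3→5; 7 (Eve) has 7→5.
A2: add {0, 1, 6} — 0 (Eve) has 0→7; 1 (Eve) has 1→3; 6 (Eve) has 6→3.
0 enters the attractor at level 2, so Eve can force the target in 2 moves from there.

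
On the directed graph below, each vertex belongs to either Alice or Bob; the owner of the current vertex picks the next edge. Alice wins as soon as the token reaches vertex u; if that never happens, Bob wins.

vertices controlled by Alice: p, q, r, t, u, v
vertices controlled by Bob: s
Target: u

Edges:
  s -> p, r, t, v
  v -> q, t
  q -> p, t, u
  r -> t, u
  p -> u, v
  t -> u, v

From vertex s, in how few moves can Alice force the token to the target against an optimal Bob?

A0 = {u}
A1: add {p, q, r, t} — p (Alice) has p→u; q (Alice) has q→u; r (Alice) has r→u; t (Alice) has t→u.
A2: add {v} — v (Alice) has v→q.
A3: add {s} — s (Bob): all of {p, r, t, v} already in.
A3 = all vertices. Fixed point.
s enters the attractor at level 3, so Alice can force the target in 3 moves from there.

3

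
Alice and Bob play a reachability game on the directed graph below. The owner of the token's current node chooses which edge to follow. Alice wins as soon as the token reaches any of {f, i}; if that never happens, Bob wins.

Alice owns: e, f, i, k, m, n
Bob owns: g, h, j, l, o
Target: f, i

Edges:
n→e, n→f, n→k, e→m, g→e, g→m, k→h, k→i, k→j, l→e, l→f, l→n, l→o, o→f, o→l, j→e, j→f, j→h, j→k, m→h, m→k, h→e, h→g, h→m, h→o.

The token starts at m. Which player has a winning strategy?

A0 = {f, i}
A1: add {k, n} — k (Alice) has k→i; n (Alice) has n→f.
A2: add {m} — m (Alice) has m→k.
m ∈ A2, so Alice can force the target.

Alice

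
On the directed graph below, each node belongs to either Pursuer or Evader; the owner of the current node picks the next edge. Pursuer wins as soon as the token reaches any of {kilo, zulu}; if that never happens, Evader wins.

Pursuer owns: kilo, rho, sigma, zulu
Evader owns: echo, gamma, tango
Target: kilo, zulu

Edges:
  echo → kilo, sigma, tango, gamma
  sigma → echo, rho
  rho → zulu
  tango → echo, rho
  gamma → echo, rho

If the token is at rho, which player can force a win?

Pursuer

A0 = {kilo, zulu}
A1: add {rho} — rho (Pursuer) has rho→zulu.
rho ∈ A1, so Pursuer can force the target.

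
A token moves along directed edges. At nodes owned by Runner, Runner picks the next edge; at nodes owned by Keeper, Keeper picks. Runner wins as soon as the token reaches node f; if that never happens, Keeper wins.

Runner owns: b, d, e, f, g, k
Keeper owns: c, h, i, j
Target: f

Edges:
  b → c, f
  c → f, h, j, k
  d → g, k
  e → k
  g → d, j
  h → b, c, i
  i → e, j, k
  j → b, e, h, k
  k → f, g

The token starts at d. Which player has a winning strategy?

A0 = {f}
A1: add {b, k} — b (Runner) has b→f; k (Runner) has k→f.
A2: add {d, e} — d (Runner) has d→k; e (Runner) has e→k.
d ∈ A2, so Runner can force the target.

Runner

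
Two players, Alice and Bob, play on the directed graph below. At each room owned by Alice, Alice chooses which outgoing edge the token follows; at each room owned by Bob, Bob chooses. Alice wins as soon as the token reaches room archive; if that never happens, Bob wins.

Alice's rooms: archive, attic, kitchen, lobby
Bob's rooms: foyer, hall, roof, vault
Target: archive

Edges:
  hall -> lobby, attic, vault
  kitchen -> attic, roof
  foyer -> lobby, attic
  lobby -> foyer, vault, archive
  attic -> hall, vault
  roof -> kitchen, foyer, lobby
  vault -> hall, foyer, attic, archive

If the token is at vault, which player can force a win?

Bob

A0 = {archive}
A1: add {lobby} — lobby (Alice) has lobby→archive.
A2 = A1; e.g. hall (Bob) can still go to attic. Fixed point.
vault never enters the attractor, so Bob can avoid the target forever.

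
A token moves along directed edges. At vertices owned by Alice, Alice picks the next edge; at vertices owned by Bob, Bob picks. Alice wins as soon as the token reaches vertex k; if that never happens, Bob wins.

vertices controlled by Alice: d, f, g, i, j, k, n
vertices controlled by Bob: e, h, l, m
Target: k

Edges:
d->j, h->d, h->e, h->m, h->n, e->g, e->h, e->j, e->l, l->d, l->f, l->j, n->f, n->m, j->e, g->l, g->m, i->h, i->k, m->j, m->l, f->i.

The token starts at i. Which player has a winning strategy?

Alice

A0 = {k}
A1: add {i} — i (Alice) has i→k.
i ∈ A1, so Alice can force the target.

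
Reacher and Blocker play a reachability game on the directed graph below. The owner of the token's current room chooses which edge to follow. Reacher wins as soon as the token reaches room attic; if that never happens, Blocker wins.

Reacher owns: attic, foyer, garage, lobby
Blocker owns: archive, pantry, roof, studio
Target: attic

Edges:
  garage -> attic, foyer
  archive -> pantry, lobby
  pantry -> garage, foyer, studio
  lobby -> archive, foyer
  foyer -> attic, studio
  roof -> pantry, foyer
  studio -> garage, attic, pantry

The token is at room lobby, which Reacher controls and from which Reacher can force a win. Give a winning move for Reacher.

foyer

A0 = {attic}
A1: add {foyer, garage} — garage (Reacher) has garage→attic; foyer (Reacher) has foyer→attic.
A2: add {lobby} — lobby (Reacher) has lobby→foyer.
A3 = A2; e.g. archive (Blocker) can still go to pantry. Fixed point.
From lobby, successor foyer is in the attractor (rank 1); the other successor archive is not.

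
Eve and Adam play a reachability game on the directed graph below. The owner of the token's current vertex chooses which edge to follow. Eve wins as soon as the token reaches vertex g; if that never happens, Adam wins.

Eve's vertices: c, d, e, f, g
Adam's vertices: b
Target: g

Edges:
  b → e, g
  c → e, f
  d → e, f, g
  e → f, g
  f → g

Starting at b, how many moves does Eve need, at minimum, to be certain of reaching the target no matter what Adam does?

A0 = {g}
A1: add {d, e, f} — d (Eve) has d→g; e (Eve) has e→g; f (Eve) has f→g.
A2: add {b, c} — b (Adam): all of {e, g} already in; c (Eve) has c→e.
A2 = all vertices. Fixed point.
b enters the attractor at level 2, so Eve can force the target in 2 moves from there.

2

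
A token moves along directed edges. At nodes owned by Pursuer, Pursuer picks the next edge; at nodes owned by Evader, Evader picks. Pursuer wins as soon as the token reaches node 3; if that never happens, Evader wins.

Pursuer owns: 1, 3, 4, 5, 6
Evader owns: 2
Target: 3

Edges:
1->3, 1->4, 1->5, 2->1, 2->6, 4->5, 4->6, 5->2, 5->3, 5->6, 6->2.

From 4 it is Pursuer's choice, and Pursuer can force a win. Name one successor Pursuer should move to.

A0 = {3}
A1: add {1, 5} — 1 (Pursuer) has 1→3; 5 (Pursuer) has 5→3.
A2: add {4} — 4 (Pursuer) has 4→5.
A3 = A2; e.g. 2 (Evader) can still go to 6. Fixed point.
From 4, successor 5 is in the attractor (rank 1); the other successor 6 is not.

5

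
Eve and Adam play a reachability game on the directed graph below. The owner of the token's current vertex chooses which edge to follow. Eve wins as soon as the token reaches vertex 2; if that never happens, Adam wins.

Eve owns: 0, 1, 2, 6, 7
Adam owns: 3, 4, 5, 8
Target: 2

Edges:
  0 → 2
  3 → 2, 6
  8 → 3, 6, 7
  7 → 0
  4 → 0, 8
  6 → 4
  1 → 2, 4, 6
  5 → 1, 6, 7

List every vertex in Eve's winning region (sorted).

0, 1, 2, 7

A0 = {2}
A1: add {0, 1} — 0 (Eve) has 0→2; 1 (Eve) has 1→2.
A2: add {7} — 7 (Eve) has 7→0.
A3 = A2; e.g. 3 (Adam) can still go to 6. Fixed point.
Eve's winning region = {0, 1, 2, 7}.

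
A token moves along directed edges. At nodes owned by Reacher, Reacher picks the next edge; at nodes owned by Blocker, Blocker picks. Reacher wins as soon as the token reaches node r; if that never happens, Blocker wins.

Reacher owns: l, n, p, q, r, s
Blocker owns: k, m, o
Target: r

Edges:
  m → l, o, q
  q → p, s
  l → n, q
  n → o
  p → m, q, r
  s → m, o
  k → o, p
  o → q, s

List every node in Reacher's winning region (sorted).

A0 = {r}
A1: add {p} — p (Reacher) has p→r.
A2: add {q} — q (Reacher) has q→p.
A3: add {l} — l (Reacher) has l→q.
A4 = A3; e.g. k (Blocker) can still go to o. Fixed point.
Reacher's winning region = {l, p, q, r}.

l, p, q, r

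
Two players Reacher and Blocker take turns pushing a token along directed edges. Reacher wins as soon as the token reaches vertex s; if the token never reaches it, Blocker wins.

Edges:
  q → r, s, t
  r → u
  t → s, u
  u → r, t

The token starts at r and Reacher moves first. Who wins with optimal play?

Track states (vertex, player-to-move).
A0 = {(s,Reacher), (s,Blocker)}
A1: add {(q,Reacher), (t,Reacher)}.
A2 = A1; e.g. (q,Blocker) stays out. (r,Reacher) never enters ⇒ Blocker avoids the target.

Blocker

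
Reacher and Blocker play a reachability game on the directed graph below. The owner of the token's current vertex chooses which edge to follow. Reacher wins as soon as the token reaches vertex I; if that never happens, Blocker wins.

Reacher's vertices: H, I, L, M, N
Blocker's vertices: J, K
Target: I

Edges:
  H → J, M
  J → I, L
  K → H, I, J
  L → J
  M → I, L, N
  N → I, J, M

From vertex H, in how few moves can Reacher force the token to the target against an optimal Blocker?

2

A0 = {I}
A1: add {M, N} — M (Reacher) has M→I; N (Reacher) has N→I.
A2: add {H} — H (Reacher) has H→M.
A3 = A2; e.g. J (Blocker) can still go to L. Fixed point.
H enters the attractor at level 2, so Reacher can force the target in 2 moves from there.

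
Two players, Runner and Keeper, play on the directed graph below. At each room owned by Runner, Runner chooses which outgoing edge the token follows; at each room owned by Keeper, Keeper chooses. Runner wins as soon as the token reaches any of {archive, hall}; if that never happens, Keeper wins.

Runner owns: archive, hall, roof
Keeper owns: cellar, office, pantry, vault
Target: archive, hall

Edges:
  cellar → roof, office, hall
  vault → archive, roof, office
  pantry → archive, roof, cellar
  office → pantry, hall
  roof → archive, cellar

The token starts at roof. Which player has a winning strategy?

A0 = {archive, hall}
A1: add {roof} — roof (Runner) has roof→archive.
A2 = A1; e.g. pantry (Keeper) can still go to cellar. Fixed point.
roof ∈ A1, so Runner can force the target.

Runner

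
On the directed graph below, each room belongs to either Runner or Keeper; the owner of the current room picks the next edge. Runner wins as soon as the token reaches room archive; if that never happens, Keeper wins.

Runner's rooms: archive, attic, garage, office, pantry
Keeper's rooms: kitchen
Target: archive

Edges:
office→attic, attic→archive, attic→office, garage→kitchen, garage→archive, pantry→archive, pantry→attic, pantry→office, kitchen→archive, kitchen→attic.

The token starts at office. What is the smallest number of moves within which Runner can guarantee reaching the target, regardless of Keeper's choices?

A0 = {archive}
A1: add {attic, garage, pantry} — pantry (Runner) has pantry→archive; garage (Runner) has garage→archive; attic (Runner) has attic→archive.
A2: add {kitchen, office} — kitchen (Keeper): all of {archive, attic} already in; office (Runner) has office→attic.
A2 = all vertices. Fixed point.
office enters the attractor at level 2, so Runner can force the target in 2 moves from there.

2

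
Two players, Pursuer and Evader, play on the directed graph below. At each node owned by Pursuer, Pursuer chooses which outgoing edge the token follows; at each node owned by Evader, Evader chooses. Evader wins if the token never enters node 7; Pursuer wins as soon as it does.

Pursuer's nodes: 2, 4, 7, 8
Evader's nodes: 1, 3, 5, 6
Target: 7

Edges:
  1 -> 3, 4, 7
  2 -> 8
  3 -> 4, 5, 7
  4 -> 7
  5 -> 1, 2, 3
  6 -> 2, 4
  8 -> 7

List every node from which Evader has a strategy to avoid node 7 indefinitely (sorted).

A0 = {7}
A1: add {4, 8} — 4 (Pursuer) has 4→7; 8 (Pursuer) has 8→7.
A2: add {2} — 2 (Pursuer) has 2→8.
A3: add {6} — 6 (Evader): all of {2, 4} already in.
A4 = A3; e.g. 1 (Evader) can still go to 3. Fixed point.
Pursuer's attractor = {2, 4, 6, 7, 8}; Evader avoids the target exactly from the complement.

1, 3, 5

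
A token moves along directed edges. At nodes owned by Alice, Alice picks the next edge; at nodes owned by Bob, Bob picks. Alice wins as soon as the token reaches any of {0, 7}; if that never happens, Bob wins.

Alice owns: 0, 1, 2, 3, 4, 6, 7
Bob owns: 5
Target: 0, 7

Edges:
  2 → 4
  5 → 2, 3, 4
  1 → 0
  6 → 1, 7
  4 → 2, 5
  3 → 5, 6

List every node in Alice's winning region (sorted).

0, 1, 3, 6, 7

A0 = {0, 7}
A1: add {1, 6} — 1 (Alice) has 1→0; 6 (Alice) has 6→7.
A2: add {3} — 3 (Alice) has 3→6.
A3 = A2; e.g. 2 (Alice) has no edge into A2. Fixed point.
Alice's winning region = {0, 1, 3, 6, 7}.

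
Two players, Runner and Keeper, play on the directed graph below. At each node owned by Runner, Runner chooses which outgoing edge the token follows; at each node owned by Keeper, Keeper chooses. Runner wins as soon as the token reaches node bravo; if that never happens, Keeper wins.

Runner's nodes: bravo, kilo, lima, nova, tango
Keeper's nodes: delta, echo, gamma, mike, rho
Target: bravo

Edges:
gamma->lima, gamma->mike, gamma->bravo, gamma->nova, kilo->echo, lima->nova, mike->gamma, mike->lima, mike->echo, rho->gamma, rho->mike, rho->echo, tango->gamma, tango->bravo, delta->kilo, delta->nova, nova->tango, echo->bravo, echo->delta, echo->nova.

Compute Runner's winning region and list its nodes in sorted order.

A0 = {bravo}
A1: add {tango} — tango (Runner) has tango→bravo.
A2: add {nova} — nova (Runner) has nova→tango.
A3: add {lima} — lima (Runner) has lima→nova.
A4 = A3; e.g. gamma (Keeper) can still go to mike. Fixed point.
Runner's winning region = {bravo, lima, nova, tango}.

bravo, lima, nova, tango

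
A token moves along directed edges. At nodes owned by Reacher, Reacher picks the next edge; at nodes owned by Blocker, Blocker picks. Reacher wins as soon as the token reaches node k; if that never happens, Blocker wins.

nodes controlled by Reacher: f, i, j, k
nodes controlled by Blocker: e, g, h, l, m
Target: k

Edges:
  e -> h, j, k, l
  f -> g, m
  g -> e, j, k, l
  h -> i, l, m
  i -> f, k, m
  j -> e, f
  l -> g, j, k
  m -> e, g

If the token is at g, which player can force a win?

Blocker

A0 = {k}
A1: add {i} — i (Reacher) has i→k.
A2 = A1; e.g. e (Blocker) can still go to h. Fixed point.
g never enters the attractor, so Blocker can avoid the target forever.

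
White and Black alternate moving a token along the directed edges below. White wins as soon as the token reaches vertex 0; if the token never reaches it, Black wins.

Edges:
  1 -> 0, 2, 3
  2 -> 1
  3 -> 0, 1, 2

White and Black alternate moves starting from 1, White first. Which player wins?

Track states (vertex, player-to-move).
A0 = {(0,White), (0,Black)}
A1: add {(1,White), (3,White)}.
(1,White) ∈ A1 ⇒ White forces the target.

White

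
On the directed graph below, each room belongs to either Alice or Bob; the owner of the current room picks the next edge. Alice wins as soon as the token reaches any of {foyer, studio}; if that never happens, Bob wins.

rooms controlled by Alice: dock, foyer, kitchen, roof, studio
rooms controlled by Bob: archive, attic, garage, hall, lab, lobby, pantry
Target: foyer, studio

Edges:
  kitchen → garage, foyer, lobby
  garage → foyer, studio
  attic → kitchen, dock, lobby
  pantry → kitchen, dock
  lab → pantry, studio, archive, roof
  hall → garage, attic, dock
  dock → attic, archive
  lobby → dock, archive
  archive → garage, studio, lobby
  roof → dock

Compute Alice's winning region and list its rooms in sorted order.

A0 = {foyer, studio}
A1: add {garage, kitchen} — kitchen (Alice) has kitchen→foyer; garage (Bob): all of {foyer, studio} already in.
A2 = A1; e.g. attic (Bob) can still go to dock. Fixed point.
Alice's winning region = {foyer, garage, kitchen, studio}.

foyer, garage, kitchen, studio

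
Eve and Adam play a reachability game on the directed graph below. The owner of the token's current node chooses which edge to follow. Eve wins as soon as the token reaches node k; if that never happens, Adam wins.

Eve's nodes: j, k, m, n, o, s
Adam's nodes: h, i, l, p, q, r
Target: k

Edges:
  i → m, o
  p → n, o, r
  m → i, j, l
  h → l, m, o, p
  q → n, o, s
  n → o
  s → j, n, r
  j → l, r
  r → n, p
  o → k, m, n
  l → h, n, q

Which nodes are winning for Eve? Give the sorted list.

k, n, o, q, s

A0 = {k}
A1: add {o} — o (Eve) has o→k.
A2: add {n} — n (Eve) has n→o.
A3: add {s} — s (Eve) has s→n.
A4: add {q} — q (Adam): all of {n, o, s} already in.
A5 = A4; e.g. h (Adam) can still go to l. Fixed point.
Eve's winning region = {k, n, o, q, s}.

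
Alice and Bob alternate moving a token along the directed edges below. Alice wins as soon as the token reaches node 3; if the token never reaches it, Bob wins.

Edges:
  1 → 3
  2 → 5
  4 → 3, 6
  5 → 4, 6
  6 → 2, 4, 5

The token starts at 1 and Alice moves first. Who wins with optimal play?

Alice

Track states (vertex, player-to-move).
A0 = {(3,Alice), (3,Bob)}
A1: add {(1,Alice), (1,Bob), (4,Alice)}.
(1,Alice) ∈ A1 ⇒ Alice forces the target.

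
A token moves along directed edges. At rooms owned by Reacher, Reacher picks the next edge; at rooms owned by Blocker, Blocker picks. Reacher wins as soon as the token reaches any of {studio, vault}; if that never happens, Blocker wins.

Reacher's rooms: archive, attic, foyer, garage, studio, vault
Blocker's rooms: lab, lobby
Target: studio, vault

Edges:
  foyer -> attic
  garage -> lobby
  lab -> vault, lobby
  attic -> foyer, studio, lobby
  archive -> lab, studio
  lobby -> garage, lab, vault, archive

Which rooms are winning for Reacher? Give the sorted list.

archive, attic, foyer, studio, vault

A0 = {studio, vault}
A1: add {archive, attic} — attic (Reacher) has attic→studio; archive (Reacher) has archive→studio.
A2: add {foyer} — foyer (Reacher) has foyer→attic.
A3 = A2; e.g. garage (Reacher) has no edge into A2. Fixed point.
Reacher's winning region = {archive, attic, foyer, studio, vault}.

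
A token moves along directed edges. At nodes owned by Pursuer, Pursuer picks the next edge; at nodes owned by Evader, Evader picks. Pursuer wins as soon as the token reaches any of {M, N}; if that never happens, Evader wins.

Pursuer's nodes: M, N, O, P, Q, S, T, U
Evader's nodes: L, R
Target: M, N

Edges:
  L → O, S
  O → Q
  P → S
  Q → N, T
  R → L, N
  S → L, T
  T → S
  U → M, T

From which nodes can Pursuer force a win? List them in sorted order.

M, N, O, Q, U

A0 = {M, N}
A1: add {Q, U} — Q (Pursuer) has Q→N; U (Pursuer) has U→M.
A2: add {O} — O (Pursuer) has O→Q.
A3 = A2; e.g. L (Evader) can still go to S. Fixed point.
Pursuer's winning region = {M, N, O, Q, U}.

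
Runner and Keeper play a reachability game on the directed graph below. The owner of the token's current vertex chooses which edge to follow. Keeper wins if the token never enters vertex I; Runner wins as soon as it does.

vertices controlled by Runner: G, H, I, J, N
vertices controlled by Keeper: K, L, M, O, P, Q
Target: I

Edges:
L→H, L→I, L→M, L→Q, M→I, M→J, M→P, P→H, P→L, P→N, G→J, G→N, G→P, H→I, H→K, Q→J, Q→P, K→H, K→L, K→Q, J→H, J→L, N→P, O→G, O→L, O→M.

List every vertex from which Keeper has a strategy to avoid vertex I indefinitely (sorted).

K, L, M, N, O, P, Q

A0 = {I}
A1: add {H} — H (Runner) has H→I.
A2: add {J} — J (Runner) has J→H.
A3: add {G} — G (Runner) has G→J.
A4 = A3; e.g. K (Keeper) can still go to L. Fixed point.
Runner's attractor = {G, H, I, J}; Keeper avoids the target exactly from the complement.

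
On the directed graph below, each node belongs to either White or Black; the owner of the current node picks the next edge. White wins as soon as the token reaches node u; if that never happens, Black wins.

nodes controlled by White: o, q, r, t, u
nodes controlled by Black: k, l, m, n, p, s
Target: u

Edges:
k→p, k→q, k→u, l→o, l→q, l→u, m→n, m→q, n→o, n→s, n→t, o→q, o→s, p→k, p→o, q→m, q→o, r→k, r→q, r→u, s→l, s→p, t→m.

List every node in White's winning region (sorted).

A0 = {u}
A1: add {r} — r (White) has r→u.
A2 = A1; e.g. k (Black) can still go to p. Fixed point.
White's winning region = {r, u}.

r, u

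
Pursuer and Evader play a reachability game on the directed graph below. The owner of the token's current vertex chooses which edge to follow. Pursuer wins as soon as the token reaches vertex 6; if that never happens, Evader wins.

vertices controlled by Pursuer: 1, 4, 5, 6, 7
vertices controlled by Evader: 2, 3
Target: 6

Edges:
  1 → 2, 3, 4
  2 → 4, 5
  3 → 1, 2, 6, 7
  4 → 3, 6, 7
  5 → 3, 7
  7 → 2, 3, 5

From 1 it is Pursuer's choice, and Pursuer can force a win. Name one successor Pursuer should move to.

A0 = {6}
A1: add {4} — 4 (Pursuer) has 4→6.
A2: add {1} — 1 (Pursuer) has 1→4.
A3 = A2; e.g. 2 (Evader) can still go to 5. Fixed point.
From 1, successor 4 is in the attractor (rank 1); the other successors 2, 3 are not.

4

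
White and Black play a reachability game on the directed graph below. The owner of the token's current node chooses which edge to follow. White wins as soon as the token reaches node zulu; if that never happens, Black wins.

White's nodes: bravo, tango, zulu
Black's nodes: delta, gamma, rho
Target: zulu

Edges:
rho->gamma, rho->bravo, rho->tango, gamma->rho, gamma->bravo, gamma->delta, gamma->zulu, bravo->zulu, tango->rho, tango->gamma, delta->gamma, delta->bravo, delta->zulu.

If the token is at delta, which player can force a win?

Black

A0 = {zulu}
A1: add {bravo} — bravo (White) has bravo→zulu.
A2 = A1; e.g. rho (Black) can still go to gamma. Fixed point.
delta never enters the attractor, so Black can avoid the target forever.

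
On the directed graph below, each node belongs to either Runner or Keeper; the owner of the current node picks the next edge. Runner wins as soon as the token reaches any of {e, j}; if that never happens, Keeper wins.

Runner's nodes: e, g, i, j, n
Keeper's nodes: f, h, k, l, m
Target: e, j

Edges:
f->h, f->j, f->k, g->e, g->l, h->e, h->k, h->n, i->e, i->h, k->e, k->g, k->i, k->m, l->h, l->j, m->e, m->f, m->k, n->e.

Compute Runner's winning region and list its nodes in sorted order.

A0 = {e, j}
A1: add {g, i, n} — g (Runner) has g→e; i (Runner) has i→e; n (Runner) has n→e.
A2 = A1; e.g. f (Keeper) can still go to h. Fixed point.
Runner's winning region = {e, g, i, j, n}.

e, g, i, j, n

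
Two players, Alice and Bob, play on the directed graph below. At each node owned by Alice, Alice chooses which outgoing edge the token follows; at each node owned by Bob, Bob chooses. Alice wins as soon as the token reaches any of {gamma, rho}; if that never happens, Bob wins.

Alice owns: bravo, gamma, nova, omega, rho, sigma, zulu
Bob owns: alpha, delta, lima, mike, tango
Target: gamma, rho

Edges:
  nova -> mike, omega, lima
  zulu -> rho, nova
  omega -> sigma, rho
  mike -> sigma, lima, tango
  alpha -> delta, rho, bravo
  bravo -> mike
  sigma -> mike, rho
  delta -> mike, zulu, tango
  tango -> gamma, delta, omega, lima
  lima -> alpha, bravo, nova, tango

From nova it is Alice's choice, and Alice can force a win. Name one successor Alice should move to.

omega

A0 = {gamma, rho}
A1: add {omega, sigma, zulu} — sigma (Alice) has sigma→rho; zulu (Alice) has zulu→rho; omega (Alice) has omega→rho.
A2: add {nova} — nova (Alice) has nova→omega.
A3 = A2; e.g. alpha (Bob) can still go to delta. Fixed point.
From nova, successor omega is in the attractor (rank 1); the other successors lima, mike are not.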